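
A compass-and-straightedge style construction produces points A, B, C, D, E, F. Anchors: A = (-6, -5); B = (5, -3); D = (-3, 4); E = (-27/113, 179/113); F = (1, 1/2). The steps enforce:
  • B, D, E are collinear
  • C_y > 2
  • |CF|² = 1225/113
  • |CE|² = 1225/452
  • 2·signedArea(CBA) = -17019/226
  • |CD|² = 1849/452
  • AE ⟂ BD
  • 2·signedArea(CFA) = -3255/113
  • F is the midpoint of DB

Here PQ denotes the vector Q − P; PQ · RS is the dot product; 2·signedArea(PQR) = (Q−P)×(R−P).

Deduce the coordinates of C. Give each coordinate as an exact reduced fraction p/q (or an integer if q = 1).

C = (-167/113, 603/226)

1. C_x = -167/113  [2·signedArea(CFA) = -3255/113 ∩ 2·signedArea(CBA) = -17019/226]
2. C_y = 603/226  [2·signedArea(CFA) = -3255/113 ∩ 2·signedArea(CBA) = -17019/226]
   → C = (-167/113, 603/226)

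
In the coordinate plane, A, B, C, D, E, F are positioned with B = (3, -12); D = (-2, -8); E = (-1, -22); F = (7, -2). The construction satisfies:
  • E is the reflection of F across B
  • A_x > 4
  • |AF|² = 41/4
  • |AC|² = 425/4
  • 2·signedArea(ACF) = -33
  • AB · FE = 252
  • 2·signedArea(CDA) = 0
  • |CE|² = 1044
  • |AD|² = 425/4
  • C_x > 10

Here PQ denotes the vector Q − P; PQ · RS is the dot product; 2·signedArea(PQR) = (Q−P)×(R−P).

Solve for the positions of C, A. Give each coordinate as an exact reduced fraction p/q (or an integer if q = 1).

1. A_x = 9/2  [line 8·x + 20·y + -36 = 0 ∩ |AD|² = 425/4]
2. A_y = 0  [line 8·x + 20·y + -36 = 0 ∩ |AD|² = 425/4]
   → A = (9/2, 0)
3. C_x = 11  [2·signedArea(CDA) = 0 ∩ 2·signedArea(ACF) = -33]
4. C_y = 8  [2·signedArea(CDA) = 0 ∩ 2·signedArea(ACF) = -33]
   → C = (11, 8)

A = (9/2, 0)
C = (11, 8)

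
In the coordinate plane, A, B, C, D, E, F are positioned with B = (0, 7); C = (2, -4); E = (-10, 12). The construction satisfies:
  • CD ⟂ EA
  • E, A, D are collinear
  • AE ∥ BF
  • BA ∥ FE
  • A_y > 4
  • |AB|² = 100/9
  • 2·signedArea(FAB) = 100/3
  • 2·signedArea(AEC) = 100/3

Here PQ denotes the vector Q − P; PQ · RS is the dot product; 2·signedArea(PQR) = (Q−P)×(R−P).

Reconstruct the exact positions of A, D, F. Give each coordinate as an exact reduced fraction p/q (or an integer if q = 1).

A = (-8/3, 5)
D = (158/37, -60/37)
F = (-22/3, 14)

1. A_x = -8/3  [line 16·x + 12·y + -52/3 = 0 ∩ |AB|² = 100/9]
2. A_y = 5  [line 16·x + 12·y + -52/3 = 0 ∩ |AB|² = 100/9]
   → A = (-8/3, 5)
3. D_x = 158/37  [E, A, D are collinear ∩ CD ⟂ EA]
4. D_y = -60/37  [E, A, D are collinear ∩ CD ⟂ EA]
   → D = (158/37, -60/37)
5. F_x = -22/3  [BA ∥ FE ∩ AE ∥ BF]
6. F_y = 14  [BA ∥ FE ∩ AE ∥ BF]
   → F = (-22/3, 14)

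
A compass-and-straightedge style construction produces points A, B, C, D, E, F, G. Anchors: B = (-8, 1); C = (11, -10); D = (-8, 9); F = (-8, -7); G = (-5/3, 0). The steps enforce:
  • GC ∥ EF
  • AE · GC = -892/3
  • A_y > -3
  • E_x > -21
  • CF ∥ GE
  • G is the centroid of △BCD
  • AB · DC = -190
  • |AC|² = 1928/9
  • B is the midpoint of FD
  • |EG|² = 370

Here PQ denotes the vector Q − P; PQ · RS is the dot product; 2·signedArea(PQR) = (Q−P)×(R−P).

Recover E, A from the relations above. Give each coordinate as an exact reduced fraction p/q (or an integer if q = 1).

A = (-5/3, -8/3)
E = (-62/3, 3)

1. E_x = -62/3  [GC ∥ EF ∩ CF ∥ GE]
2. E_y = 3  [GC ∥ EF ∩ CF ∥ GE]
   → E = (-62/3, 3)
3. A_x = -5/3  [AB · DC = -190 ∩ AE · GC = -892/3]
4. A_y = -8/3  [AB · DC = -190 ∩ AE · GC = -892/3]
   → A = (-5/3, -8/3)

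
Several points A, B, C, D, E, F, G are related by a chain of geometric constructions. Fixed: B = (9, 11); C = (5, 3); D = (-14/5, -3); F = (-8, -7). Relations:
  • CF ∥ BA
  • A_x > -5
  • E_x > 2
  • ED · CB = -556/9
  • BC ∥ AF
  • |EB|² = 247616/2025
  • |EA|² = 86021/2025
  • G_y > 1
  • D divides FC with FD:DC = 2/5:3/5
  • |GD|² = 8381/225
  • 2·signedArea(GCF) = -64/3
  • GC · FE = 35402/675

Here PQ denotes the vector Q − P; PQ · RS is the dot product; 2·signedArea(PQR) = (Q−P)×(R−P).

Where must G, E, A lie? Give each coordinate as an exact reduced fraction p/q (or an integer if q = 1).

1. G_x = 17/15  [line 10·x + -13·y + 31/3 = 0 ∩ |GD|² = 8381/225]
2. G_y = 5/3  [line 10·x + -13·y + 31/3 = 0 ∩ |GD|² = 8381/225]
   → G = (17/15, 5/3)
3. E_x = 109/45  [GC · FE = 35402/675 ∩ ED · CB = -556/9]
4. E_y = 19/9  [GC · FE = 35402/675 ∩ ED · CB = -556/9]
   → E = (109/45, 19/9)
5. A_x = -4  [BC ∥ AF ∩ CF ∥ BA]
6. A_y = 1  [BC ∥ AF ∩ CF ∥ BA]
   → A = (-4, 1)

A = (-4, 1)
E = (109/45, 19/9)
G = (17/15, 5/3)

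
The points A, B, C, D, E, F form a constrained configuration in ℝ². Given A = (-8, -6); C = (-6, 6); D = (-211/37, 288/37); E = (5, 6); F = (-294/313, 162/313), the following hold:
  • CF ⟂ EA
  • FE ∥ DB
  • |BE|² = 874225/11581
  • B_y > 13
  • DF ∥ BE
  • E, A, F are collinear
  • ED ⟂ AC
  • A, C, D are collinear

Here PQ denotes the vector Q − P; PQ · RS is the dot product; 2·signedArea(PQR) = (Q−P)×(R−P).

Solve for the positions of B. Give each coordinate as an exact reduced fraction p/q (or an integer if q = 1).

1. B_x = 2740/11581  [DF ∥ BE ∩ FE ∥ DB]
2. B_y = 153636/11581  [DF ∥ BE ∩ FE ∥ DB]
   → B = (2740/11581, 153636/11581)

B = (2740/11581, 153636/11581)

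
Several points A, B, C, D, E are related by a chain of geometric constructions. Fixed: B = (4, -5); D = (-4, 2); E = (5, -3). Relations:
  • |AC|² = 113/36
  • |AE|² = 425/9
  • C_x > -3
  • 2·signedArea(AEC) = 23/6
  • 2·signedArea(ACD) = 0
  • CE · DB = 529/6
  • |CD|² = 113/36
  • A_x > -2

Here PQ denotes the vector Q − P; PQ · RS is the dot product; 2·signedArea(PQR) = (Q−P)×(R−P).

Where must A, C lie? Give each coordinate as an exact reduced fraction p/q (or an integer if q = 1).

1. C_x = -8/3  [line -8·x + 7·y + -163/6 = 0 ∩ |CD|² = 113/36]
2. C_y = 5/6  [line -8·x + 7·y + -163/6 = 0 ∩ |CD|² = 113/36]
   → C = (-8/3, 5/6)
3. A_x = -4/3  [2·signedArea(ACD) = 0 ∩ 2·signedArea(AEC) = 23/6]
4. A_y = -1/3  [2·signedArea(ACD) = 0 ∩ 2·signedArea(AEC) = 23/6]
   → A = (-4/3, -1/3)

A = (-4/3, -1/3)
C = (-8/3, 5/6)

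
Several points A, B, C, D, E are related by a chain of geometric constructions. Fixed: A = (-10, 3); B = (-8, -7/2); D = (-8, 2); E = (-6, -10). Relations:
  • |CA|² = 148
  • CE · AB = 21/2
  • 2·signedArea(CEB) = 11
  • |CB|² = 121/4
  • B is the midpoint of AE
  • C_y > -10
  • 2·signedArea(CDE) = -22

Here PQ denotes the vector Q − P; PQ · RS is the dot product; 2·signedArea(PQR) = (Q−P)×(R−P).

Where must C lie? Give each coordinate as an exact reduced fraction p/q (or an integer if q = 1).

1. C_x = -8  [2·signedArea(CDE) = -22 ∩ CE · AB = 21/2]
2. C_y = -9  [2·signedArea(CDE) = -22 ∩ CE · AB = 21/2]
   → C = (-8, -9)

C = (-8, -9)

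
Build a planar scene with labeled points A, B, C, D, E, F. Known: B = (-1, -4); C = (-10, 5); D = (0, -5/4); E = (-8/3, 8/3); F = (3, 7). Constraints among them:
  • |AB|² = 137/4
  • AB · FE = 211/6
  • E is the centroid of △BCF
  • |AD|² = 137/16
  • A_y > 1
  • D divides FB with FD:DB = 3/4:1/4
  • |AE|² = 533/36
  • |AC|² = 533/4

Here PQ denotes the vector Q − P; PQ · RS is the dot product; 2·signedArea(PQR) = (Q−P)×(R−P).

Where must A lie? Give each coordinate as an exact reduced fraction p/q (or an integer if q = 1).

1. A_x = 1  [line 17/3·x + 13/3·y + -73/6 = 0 ∩ |AD|² = 137/16]
2. A_y = 3/2  [line 17/3·x + 13/3·y + -73/6 = 0 ∩ |AD|² = 137/16]
   → A = (1, 3/2)

A = (1, 3/2)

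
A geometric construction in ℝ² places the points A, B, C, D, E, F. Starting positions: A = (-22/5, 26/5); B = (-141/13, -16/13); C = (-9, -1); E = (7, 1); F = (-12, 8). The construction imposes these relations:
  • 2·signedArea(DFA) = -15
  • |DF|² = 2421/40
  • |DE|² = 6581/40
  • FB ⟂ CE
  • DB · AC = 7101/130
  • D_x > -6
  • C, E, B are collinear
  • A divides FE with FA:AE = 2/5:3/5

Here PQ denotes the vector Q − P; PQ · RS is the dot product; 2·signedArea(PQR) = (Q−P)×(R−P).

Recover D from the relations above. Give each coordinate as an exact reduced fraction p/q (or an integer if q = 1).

1. D_x = -111/20  [DB · AC = 7101/130 ∩ 2·signedArea(DFA) = -15]
2. D_y = 73/20  [DB · AC = 7101/130 ∩ 2·signedArea(DFA) = -15]
   → D = (-111/20, 73/20)

D = (-111/20, 73/20)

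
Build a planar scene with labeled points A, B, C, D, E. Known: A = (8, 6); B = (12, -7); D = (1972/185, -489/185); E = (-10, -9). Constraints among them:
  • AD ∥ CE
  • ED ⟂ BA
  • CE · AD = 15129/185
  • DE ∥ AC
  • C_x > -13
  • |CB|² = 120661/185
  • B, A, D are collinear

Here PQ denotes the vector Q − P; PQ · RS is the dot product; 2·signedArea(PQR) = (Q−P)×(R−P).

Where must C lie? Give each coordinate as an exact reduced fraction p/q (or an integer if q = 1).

C = (-2342/185, -66/185)

1. C_x = -2342/185  [AD ∥ CE ∩ DE ∥ AC]
2. C_y = -66/185  [AD ∥ CE ∩ DE ∥ AC]
   → C = (-2342/185, -66/185)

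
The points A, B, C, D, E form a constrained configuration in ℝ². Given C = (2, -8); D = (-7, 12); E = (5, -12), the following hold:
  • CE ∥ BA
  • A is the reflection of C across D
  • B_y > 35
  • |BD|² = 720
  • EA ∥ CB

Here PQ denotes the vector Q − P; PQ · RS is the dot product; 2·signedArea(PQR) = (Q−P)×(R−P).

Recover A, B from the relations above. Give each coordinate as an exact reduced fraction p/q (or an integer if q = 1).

A = (-16, 32)
B = (-19, 36)

1. A_x = -16  [A is the reflection of C across D]
2. A_y = 32  [A is the reflection of C across D]
   → A = (-16, 32)
3. B_x = -19  [CE ∥ BA ∩ EA ∥ CB]
4. B_y = 36  [CE ∥ BA ∩ EA ∥ CB]
   → B = (-19, 36)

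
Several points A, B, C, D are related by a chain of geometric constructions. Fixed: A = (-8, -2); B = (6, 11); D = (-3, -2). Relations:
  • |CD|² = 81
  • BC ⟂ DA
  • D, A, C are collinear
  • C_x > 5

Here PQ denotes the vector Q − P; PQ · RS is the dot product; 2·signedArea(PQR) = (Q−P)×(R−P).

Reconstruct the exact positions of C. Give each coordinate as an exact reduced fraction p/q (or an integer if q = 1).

1. C_x = 6  [D, A, C are collinear ∩ BC ⟂ DA]
2. C_y = -2  [D, A, C are collinear ∩ BC ⟂ DA]
   → C = (6, -2)

C = (6, -2)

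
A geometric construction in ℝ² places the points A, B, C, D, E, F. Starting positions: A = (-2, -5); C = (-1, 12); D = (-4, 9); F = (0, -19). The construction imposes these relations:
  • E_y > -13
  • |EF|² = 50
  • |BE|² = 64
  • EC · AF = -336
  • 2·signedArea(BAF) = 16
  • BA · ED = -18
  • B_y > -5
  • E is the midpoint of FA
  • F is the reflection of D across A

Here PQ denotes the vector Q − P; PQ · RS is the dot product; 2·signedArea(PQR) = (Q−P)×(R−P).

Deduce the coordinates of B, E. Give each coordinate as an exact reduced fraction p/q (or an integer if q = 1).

B = (-1, -4)
E = (-1, -12)

1. E_x = -1  [E is the midpoint of FA]
2. E_y = -12  [E is the midpoint of FA]
   → E = (-1, -12)
3. B_x = -1  [2·signedArea(BAF) = 16 ∩ BA · ED = -18]
4. B_y = -4  [2·signedArea(BAF) = 16 ∩ BA · ED = -18]
   → B = (-1, -4)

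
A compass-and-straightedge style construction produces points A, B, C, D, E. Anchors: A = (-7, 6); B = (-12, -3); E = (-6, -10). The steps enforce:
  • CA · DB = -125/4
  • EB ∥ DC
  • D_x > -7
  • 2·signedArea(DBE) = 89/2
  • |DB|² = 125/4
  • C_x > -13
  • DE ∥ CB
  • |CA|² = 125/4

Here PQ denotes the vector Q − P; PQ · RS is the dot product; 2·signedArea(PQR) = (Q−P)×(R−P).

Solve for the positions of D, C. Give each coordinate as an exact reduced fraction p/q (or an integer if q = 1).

1. D_x = -13/2  [line 7·x + 6·y + 115/2 = 0 ∩ |DB|² = 125/4]
2. D_y = -2  [line 7·x + 6·y + 115/2 = 0 ∩ |DB|² = 125/4]
   → D = (-13/2, -2)
3. C_x = -25/2  [DE ∥ CB ∩ EB ∥ DC]
4. C_y = 5  [DE ∥ CB ∩ EB ∥ DC]
   → C = (-25/2, 5)

C = (-25/2, 5)
D = (-13/2, -2)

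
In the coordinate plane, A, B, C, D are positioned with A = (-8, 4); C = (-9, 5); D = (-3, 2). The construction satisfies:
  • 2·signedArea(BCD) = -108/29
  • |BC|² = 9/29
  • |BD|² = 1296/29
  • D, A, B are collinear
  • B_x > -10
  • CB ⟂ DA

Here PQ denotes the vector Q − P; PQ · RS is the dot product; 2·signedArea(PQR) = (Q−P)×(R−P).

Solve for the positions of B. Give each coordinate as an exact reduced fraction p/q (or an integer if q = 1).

B = (-267/29, 130/29)

1. B_x = -267/29  [D, A, B are collinear ∩ CB ⟂ DA]
2. B_y = 130/29  [D, A, B are collinear ∩ CB ⟂ DA]
   → B = (-267/29, 130/29)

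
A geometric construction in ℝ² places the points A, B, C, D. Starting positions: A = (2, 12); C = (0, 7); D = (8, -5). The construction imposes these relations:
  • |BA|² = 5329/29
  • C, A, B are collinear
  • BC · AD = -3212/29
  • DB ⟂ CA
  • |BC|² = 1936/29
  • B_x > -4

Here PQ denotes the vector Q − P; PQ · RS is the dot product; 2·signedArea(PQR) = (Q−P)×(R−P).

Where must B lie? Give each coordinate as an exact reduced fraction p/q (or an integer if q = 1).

1. B_x = -88/29  [C, A, B are collinear ∩ DB ⟂ CA]
2. B_y = -17/29  [C, A, B are collinear ∩ DB ⟂ CA]
   → B = (-88/29, -17/29)

B = (-88/29, -17/29)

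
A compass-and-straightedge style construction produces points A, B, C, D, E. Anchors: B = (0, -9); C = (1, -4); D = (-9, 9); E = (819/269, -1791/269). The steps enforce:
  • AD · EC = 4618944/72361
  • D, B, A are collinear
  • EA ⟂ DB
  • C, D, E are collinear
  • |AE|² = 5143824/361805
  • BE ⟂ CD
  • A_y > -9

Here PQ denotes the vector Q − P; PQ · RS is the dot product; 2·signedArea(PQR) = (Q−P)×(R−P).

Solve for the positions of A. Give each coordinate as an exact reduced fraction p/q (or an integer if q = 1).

1. A_x = -441/1345  [D, B, A are collinear ∩ EA ⟂ DB]
2. A_y = -11223/1345  [D, B, A are collinear ∩ EA ⟂ DB]
   → A = (-441/1345, -11223/1345)

A = (-441/1345, -11223/1345)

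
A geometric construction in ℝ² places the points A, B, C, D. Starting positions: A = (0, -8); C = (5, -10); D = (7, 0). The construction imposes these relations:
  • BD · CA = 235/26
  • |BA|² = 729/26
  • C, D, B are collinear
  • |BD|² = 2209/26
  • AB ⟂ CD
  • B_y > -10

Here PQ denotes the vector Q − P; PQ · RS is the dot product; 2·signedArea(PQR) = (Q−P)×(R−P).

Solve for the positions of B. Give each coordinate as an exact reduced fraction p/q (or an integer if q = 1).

1. B_x = 135/26  [C, D, B are collinear ∩ AB ⟂ CD]
2. B_y = -235/26  [C, D, B are collinear ∩ AB ⟂ CD]
   → B = (135/26, -235/26)

B = (135/26, -235/26)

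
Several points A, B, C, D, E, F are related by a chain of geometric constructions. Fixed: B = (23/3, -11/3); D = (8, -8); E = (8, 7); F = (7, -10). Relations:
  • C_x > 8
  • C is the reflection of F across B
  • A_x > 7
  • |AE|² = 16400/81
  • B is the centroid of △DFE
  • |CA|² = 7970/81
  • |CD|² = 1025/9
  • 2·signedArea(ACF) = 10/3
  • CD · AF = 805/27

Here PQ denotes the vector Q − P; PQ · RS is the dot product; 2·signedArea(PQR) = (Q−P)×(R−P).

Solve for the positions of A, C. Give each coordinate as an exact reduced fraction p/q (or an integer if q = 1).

1. C_x = 25/3  [C is the reflection of F across B]
2. C_y = 8/3  [C is the reflection of F across B]
   → C = (25/3, 8/3)
3. A_x = 68/9  [2·signedArea(ACF) = 10/3 ∩ CD · AF = 805/27]
4. A_y = -65/9  [2·signedArea(ACF) = 10/3 ∩ CD · AF = 805/27]
   → A = (68/9, -65/9)

A = (68/9, -65/9)
C = (25/3, 8/3)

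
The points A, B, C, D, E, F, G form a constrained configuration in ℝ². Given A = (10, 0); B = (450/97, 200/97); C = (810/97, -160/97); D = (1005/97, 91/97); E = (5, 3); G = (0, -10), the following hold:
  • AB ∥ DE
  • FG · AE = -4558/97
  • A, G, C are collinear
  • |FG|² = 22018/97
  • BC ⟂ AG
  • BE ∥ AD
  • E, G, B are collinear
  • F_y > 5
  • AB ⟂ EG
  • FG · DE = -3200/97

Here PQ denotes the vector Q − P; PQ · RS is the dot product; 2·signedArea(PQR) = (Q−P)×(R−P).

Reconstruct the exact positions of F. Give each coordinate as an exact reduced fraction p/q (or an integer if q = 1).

F = (-35/97, 491/97)

1. F_x = -35/97  [FG · DE = -3200/97 ∩ FG · AE = -4558/97]
2. F_y = 491/97  [FG · DE = -3200/97 ∩ FG · AE = -4558/97]
   → F = (-35/97, 491/97)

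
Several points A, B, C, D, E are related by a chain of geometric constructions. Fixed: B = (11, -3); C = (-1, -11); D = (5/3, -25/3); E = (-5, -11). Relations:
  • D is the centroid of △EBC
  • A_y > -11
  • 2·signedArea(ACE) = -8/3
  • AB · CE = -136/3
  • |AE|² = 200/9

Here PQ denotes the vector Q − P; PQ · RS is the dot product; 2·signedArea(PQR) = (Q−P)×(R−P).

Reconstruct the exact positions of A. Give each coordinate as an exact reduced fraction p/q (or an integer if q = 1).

A = (-1/3, -31/3)

1. A_x = -1/3  [2·signedArea(ACE) = -8/3 ∩ AB · CE = -136/3]
2. A_y = -31/3  [2·signedArea(ACE) = -8/3 ∩ AB · CE = -136/3]
   → A = (-1/3, -31/3)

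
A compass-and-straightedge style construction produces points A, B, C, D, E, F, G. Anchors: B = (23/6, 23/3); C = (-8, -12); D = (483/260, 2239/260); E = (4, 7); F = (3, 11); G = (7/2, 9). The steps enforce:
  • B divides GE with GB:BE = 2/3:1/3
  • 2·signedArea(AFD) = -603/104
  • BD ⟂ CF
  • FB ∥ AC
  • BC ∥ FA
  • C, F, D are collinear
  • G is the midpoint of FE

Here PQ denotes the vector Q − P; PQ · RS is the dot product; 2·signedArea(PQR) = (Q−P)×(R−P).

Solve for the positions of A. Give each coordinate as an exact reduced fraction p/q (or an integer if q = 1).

A = (-53/6, -26/3)

1. A_x = -53/6  [FB ∥ AC ∩ BC ∥ FA]
2. A_y = -26/3  [FB ∥ AC ∩ BC ∥ FA]
   → A = (-53/6, -26/3)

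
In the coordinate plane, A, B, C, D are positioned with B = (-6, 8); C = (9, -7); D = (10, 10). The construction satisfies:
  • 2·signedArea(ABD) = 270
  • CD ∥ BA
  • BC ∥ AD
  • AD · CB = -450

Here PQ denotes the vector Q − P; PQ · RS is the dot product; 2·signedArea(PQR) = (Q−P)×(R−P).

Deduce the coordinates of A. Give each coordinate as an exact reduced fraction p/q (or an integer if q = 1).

1. A_x = -5  [BC ∥ AD ∩ CD ∥ BA]
2. A_y = 25  [BC ∥ AD ∩ CD ∥ BA]
   → A = (-5, 25)

A = (-5, 25)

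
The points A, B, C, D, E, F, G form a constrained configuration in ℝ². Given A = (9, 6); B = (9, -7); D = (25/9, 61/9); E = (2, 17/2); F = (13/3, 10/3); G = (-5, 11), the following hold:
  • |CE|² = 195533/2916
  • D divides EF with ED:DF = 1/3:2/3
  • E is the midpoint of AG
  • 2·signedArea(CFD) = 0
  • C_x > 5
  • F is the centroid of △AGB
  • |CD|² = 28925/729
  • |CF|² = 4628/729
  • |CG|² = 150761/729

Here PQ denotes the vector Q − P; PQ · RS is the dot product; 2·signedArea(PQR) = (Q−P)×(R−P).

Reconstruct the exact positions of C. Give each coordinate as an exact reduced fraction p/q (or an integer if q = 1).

1. C_x = 145/27  [line -31/9·x + -14/9·y + 181/9 = 0 ∩ |CE|² = 195533/2916]
2. C_y = 28/27  [line -31/9·x + -14/9·y + 181/9 = 0 ∩ |CE|² = 195533/2916]
   → C = (145/27, 28/27)

C = (145/27, 28/27)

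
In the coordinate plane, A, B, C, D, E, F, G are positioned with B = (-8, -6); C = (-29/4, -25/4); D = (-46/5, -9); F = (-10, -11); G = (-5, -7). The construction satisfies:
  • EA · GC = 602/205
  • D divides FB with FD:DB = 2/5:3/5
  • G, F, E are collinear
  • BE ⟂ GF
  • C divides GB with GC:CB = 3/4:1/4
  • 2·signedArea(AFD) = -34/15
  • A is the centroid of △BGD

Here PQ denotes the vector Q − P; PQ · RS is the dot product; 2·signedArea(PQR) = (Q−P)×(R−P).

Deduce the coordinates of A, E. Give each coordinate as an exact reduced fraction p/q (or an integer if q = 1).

A = (-37/5, -22/3)
E = (-260/41, -331/41)

1. A_x = -37/5  [A is the centroid of △BGD]
2. A_y = -22/3  [A is the centroid of △BGD]
   → A = (-37/5, -22/3)
3. E_x = -260/41  [G, F, E are collinear ∩ BE ⟂ GF]
4. E_y = -331/41  [G, F, E are collinear ∩ BE ⟂ GF]
   → E = (-260/41, -331/41)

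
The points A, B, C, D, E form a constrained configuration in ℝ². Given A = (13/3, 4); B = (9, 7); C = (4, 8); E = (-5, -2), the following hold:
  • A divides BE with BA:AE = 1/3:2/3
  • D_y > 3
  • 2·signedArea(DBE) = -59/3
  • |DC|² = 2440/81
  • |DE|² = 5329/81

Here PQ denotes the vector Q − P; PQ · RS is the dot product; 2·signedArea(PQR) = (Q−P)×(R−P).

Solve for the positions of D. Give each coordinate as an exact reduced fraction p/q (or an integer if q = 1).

1. D_x = 10/9  [line 9·x + -14·y + 110/3 = 0 ∩ |DE|² = 5329/81]
2. D_y = 10/3  [line 9·x + -14·y + 110/3 = 0 ∩ |DE|² = 5329/81]
   → D = (10/9, 10/3)

D = (10/9, 10/3)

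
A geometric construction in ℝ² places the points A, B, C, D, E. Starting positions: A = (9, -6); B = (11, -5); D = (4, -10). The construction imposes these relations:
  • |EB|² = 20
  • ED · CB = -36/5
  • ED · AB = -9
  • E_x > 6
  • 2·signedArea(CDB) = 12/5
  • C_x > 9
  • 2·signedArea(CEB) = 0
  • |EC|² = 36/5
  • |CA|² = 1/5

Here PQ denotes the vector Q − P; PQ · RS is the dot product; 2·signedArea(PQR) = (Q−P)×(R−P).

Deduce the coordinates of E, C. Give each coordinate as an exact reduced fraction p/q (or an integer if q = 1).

C = (47/5, -29/5)
E = (7, -7)

1. E_x = 7  [line -2·x + -1·y + 7 = 0 ∩ |EB|² = 20]
2. E_y = -7  [line -2·x + -1·y + 7 = 0 ∩ |EB|² = 20]
   → E = (7, -7)
3. C_x = 47/5  [2·signedArea(CEB) = 0 ∩ ED · CB = -36/5]
4. C_y = -29/5  [2·signedArea(CEB) = 0 ∩ ED · CB = -36/5]
   → C = (47/5, -29/5)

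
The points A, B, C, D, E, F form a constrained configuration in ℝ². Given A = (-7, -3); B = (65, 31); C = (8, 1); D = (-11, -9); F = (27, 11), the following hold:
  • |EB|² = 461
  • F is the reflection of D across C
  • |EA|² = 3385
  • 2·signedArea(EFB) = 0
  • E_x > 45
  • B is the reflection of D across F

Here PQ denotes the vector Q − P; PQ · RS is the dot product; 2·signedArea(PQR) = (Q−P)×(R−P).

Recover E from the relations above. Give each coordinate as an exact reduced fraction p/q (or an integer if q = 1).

1. E_x = 46  [line -20·x + 38·y + 122 = 0 ∩ |EA|² = 3385]
2. E_y = 21  [line -20·x + 38·y + 122 = 0 ∩ |EA|² = 3385]
   → E = (46, 21)

E = (46, 21)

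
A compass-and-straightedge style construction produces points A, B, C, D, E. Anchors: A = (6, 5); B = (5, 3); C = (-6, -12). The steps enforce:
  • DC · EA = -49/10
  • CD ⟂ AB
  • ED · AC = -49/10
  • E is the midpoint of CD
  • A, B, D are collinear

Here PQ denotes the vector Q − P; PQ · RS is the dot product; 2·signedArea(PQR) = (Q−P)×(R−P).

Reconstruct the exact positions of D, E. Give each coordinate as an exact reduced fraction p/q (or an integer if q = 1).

1. D_x = -16/5  [A, B, D are collinear ∩ CD ⟂ AB]
2. D_y = -67/5  [A, B, D are collinear ∩ CD ⟂ AB]
   → D = (-16/5, -67/5)
3. E_x = -23/5  [E is the midpoint of CD]
4. E_y = -127/10  [E is the midpoint of CD]
   → E = (-23/5, -127/10)

D = (-16/5, -67/5)
E = (-23/5, -127/10)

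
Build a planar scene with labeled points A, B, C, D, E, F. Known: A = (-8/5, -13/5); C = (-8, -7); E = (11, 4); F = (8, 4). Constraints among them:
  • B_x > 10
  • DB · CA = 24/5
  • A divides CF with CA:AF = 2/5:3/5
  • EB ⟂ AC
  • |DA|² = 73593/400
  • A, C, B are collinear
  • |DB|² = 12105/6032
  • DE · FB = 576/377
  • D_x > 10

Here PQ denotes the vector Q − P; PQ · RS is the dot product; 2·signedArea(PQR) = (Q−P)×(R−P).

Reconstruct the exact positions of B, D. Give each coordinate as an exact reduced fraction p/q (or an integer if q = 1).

B = (3784/377, 2036/377)
D = (41/4, 4)

1. B_x = 3784/377  [A, C, B are collinear ∩ EB ⟂ AC]
2. B_y = 2036/377  [A, C, B are collinear ∩ EB ⟂ AC]
   → B = (3784/377, 2036/377)
3. D_x = 41/4  [line -32/5·x + -22/5·y + 416/5 = 0 ∩ |DA|² = 73593/400]
4. D_y = 4  [line -32/5·x + -22/5·y + 416/5 = 0 ∩ |DA|² = 73593/400]
   → D = (41/4, 4)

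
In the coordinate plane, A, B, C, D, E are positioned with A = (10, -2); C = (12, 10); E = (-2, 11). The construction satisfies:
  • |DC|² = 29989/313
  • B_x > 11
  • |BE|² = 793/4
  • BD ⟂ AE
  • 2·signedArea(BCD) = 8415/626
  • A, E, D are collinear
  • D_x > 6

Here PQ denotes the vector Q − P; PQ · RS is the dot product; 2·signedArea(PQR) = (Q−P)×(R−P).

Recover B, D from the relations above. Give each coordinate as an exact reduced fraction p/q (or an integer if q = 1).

1. D_x = 1942/313  [line -13·x + -12·y + 106 = 0 ∩ |DC|² = 29989/313]
2. D_y = 661/313  [line -13·x + -12·y + 106 = 0 ∩ |DC|² = 29989/313]
   → D = (1942/313, 661/313)
3. B_x = 23/2  [2·signedArea(BCD) = 8415/626 ∩ BD ⟂ AE]
4. B_y = 7  [2·signedArea(BCD) = 8415/626 ∩ BD ⟂ AE]
   → B = (23/2, 7)

B = (23/2, 7)
D = (1942/313, 661/313)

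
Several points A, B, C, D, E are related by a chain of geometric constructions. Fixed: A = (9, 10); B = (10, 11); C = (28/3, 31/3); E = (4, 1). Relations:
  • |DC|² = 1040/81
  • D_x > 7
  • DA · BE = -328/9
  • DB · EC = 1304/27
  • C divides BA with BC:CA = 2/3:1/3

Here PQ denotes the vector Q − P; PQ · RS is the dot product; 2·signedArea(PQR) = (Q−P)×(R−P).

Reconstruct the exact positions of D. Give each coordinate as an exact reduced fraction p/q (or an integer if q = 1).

D = (68/9, 65/9)

1. D_x = 68/9  [DA · BE = -328/9 ∩ DB · EC = 1304/27]
2. D_y = 65/9  [DA · BE = -328/9 ∩ DB · EC = 1304/27]
   → D = (68/9, 65/9)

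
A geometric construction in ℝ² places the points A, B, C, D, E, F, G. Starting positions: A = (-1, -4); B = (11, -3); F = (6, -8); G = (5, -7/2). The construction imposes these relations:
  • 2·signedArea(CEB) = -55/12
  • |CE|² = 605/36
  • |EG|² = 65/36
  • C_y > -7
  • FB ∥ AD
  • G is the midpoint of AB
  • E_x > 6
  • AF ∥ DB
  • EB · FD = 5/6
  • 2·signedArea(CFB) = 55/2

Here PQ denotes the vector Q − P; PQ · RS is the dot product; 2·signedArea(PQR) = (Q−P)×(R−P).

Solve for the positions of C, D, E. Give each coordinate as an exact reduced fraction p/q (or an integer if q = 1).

C = (5/2, -6)
D = (4, 1)
E = (37/6, -25/6)

1. D_x = 4  [AF ∥ DB ∩ FB ∥ AD]
2. D_y = 1  [AF ∥ DB ∩ FB ∥ AD]
   → D = (4, 1)
3. E_x = 37/6  [line 2·x + -9·y + -299/6 = 0 ∩ |EG|² = 65/36]
4. E_y = -25/6  [line 2·x + -9·y + -299/6 = 0 ∩ |EG|² = 65/36]
   → E = (37/6, -25/6)
5. C_x = 5/2  [2·signedArea(CEB) = -55/12 ∩ 2·signedArea(CFB) = 55/2]
6. C_y = -6  [2·signedArea(CEB) = -55/12 ∩ 2·signedArea(CFB) = 55/2]
   → C = (5/2, -6)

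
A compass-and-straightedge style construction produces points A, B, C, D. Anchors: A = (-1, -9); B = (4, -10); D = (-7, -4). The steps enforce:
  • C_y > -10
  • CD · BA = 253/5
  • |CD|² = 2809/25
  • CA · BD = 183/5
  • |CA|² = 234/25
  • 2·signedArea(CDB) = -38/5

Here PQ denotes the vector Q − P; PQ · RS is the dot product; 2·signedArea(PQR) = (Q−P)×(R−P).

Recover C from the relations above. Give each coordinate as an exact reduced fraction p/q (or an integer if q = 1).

C = (2, -48/5)

1. C_x = 2  [CD · BA = 253/5 ∩ CA · BD = 183/5]
2. C_y = -48/5  [CD · BA = 253/5 ∩ CA · BD = 183/5]
   → C = (2, -48/5)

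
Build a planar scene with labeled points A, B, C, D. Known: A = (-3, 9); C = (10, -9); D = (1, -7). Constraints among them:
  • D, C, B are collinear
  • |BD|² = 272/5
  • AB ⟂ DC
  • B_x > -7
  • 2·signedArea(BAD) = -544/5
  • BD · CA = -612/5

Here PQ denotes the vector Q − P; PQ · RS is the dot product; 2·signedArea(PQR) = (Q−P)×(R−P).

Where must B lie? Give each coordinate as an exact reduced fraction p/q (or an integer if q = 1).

1. B_x = -31/5  [D, C, B are collinear ∩ AB ⟂ DC]
2. B_y = -27/5  [D, C, B are collinear ∩ AB ⟂ DC]
   → B = (-31/5, -27/5)

B = (-31/5, -27/5)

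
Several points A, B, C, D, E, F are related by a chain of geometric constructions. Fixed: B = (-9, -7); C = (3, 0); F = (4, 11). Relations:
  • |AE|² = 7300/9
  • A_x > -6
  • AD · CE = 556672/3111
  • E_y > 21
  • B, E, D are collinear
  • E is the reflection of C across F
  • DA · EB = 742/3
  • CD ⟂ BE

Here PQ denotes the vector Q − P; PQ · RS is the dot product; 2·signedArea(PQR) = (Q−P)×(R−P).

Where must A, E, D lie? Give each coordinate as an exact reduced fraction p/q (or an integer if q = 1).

1. E_x = 5  [E is the reflection of C across F]
2. E_y = 22  [E is the reflection of C across F]
   → E = (5, 22)
3. D_x = -4139/1037  [B, E, D are collinear ∩ CD ⟂ BE]
4. D_y = 3500/1037  [B, E, D are collinear ∩ CD ⟂ BE]
   → D = (-4139/1037, 3500/1037)
5. A_x = -5  [AD · CE = 556672/3111 ∩ DA · EB = 742/3]
6. A_y = -14/3  [AD · CE = 556672/3111 ∩ DA · EB = 742/3]
   → A = (-5, -14/3)

A = (-5, -14/3)
D = (-4139/1037, 3500/1037)
E = (5, 22)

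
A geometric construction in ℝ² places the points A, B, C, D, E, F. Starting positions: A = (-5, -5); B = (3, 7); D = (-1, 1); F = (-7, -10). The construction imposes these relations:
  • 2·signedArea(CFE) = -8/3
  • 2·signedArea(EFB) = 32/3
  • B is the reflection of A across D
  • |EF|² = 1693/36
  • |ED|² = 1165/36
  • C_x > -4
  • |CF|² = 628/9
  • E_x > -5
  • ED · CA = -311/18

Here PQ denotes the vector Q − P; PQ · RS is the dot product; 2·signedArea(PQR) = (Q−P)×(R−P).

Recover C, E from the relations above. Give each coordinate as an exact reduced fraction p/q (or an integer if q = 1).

C = (-3, -8/3)
E = (-4, -23/6)

1. E_x = -4  [line -17·x + 10·y + -89/3 = 0 ∩ |EF|² = 1693/36]
2. E_y = -23/6  [line -17·x + 10·y + -89/3 = 0 ∩ |EF|² = 1693/36]
   → E = (-4, -23/6)
3. C_x = -3  [2·signedArea(CFE) = -8/3 ∩ ED · CA = -311/18]
4. C_y = -8/3  [2·signedArea(CFE) = -8/3 ∩ ED · CA = -311/18]
   → C = (-3, -8/3)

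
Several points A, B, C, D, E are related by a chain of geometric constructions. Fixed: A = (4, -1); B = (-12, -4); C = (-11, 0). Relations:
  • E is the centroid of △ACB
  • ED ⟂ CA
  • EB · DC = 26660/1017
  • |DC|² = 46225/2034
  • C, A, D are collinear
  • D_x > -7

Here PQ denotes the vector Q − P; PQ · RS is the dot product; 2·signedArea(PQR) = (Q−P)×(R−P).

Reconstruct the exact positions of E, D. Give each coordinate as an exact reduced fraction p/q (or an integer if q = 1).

D = (-1411/226, -215/678)
E = (-19/3, -5/3)

1. E_x = -19/3  [E is the centroid of △ACB]
2. E_y = -5/3  [E is the centroid of △ACB]
   → E = (-19/3, -5/3)
3. D_x = -1411/226  [C, A, D are collinear ∩ ED ⟂ CA]
4. D_y = -215/678  [C, A, D are collinear ∩ ED ⟂ CA]
   → D = (-1411/226, -215/678)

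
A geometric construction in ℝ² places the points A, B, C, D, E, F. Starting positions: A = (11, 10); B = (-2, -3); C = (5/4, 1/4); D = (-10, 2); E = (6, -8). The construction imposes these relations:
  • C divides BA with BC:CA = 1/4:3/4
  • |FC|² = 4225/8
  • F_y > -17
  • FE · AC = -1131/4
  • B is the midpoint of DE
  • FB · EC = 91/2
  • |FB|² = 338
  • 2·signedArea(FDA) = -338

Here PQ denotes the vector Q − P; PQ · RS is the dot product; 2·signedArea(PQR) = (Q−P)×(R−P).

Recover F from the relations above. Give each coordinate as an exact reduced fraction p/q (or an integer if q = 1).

1. F_x = -15  [2·signedArea(FDA) = -338 ∩ FE · AC = -1131/4]
2. F_y = -16  [2·signedArea(FDA) = -338 ∩ FE · AC = -1131/4]
   → F = (-15, -16)

F = (-15, -16)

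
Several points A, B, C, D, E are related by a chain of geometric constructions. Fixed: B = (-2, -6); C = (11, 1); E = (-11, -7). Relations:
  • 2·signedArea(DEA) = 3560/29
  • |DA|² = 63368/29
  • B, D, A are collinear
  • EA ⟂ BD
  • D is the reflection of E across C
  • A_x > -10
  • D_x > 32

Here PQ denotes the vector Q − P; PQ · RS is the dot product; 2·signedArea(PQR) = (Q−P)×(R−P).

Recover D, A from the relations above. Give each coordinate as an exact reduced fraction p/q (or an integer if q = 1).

A = (-289/29, -273/29)
D = (33, 9)

1. D_x = 33  [D is the reflection of E across C]
2. D_y = 9  [D is the reflection of E across C]
   → D = (33, 9)
3. A_x = -289/29  [B, D, A are collinear ∩ EA ⟂ BD]
4. A_y = -273/29  [B, D, A are collinear ∩ EA ⟂ BD]
   → A = (-289/29, -273/29)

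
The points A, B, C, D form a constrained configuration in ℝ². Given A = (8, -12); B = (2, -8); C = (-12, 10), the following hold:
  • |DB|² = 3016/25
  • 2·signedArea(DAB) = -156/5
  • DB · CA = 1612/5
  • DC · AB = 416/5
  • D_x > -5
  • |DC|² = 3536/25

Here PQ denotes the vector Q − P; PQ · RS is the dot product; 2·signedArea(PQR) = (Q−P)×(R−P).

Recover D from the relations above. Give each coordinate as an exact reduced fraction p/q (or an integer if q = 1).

D = (-4, 6/5)

1. D_x = -4  [DB · CA = 1612/5 ∩ DC · AB = 416/5]
2. D_y = 6/5  [DB · CA = 1612/5 ∩ DC · AB = 416/5]
   → D = (-4, 6/5)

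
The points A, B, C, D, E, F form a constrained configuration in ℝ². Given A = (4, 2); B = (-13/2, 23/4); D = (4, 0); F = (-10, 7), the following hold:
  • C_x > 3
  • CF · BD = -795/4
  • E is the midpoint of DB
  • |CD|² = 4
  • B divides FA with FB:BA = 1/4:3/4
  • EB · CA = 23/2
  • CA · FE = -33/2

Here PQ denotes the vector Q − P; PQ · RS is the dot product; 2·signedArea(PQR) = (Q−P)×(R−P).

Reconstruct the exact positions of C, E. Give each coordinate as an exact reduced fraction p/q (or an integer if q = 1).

1. E_x = -5/4  [E is the midpoint of DB]
2. E_y = 23/8  [E is the midpoint of DB]
   → E = (-5/4, 23/8)
3. C_x = 4  [CA · FE = -33/2 ∩ EB · CA = 23/2]
4. C_y = -2  [CA · FE = -33/2 ∩ EB · CA = 23/2]
   → C = (4, -2)

C = (4, -2)
E = (-5/4, 23/8)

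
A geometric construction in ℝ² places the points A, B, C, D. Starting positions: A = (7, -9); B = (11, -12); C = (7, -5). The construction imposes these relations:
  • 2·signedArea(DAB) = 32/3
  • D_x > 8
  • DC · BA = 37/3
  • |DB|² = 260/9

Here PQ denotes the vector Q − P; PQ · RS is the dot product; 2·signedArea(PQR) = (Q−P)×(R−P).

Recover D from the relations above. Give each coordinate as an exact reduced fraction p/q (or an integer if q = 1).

D = (25/3, -22/3)

1. D_x = 25/3  [2·signedArea(DAB) = 32/3 ∩ DC · BA = 37/3]
2. D_y = -22/3  [2·signedArea(DAB) = 32/3 ∩ DC · BA = 37/3]
   → D = (25/3, -22/3)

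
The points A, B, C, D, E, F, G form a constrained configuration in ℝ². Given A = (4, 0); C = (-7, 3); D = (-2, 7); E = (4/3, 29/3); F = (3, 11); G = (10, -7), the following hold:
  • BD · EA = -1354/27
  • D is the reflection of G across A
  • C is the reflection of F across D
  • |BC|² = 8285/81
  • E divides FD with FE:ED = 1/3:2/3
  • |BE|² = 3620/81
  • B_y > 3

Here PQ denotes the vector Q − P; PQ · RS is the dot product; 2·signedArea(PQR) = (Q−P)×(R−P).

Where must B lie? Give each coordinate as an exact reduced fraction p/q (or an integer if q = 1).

B = (28/9, 29/9)

1. B_x = 28/9  [line -8/3·x + 29/3·y + -617/27 = 0 ∩ |BC|² = 8285/81]
2. B_y = 29/9  [line -8/3·x + 29/3·y + -617/27 = 0 ∩ |BC|² = 8285/81]
   → B = (28/9, 29/9)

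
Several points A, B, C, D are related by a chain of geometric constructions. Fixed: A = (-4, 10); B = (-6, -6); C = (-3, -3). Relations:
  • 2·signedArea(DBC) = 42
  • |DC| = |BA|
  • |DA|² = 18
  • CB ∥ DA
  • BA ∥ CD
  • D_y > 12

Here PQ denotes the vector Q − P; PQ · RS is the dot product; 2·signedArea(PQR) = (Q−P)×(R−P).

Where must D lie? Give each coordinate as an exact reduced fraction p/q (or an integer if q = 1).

1. D_x = -1  [CB ∥ DA ∩ BA ∥ CD]
2. D_y = 13  [CB ∥ DA ∩ BA ∥ CD]
   → D = (-1, 13)

D = (-1, 13)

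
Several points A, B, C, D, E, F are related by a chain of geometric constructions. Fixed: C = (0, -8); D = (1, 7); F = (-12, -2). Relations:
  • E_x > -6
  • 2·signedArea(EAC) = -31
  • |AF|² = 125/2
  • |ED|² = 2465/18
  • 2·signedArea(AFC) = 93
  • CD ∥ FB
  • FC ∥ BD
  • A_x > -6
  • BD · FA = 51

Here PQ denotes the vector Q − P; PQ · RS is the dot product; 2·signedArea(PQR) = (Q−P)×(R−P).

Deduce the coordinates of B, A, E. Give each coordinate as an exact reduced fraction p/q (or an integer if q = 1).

1. B_x = -11  [FC ∥ BD ∩ CD ∥ FB]
2. B_y = 13  [FC ∥ BD ∩ CD ∥ FB]
   → B = (-11, 13)
3. A_x = -11/2  [2·signedArea(AFC) = 93 ∩ BD · FA = 51]
4. A_y = 5/2  [2·signedArea(AFC) = 93 ∩ BD · FA = 51]
   → A = (-11/2, 5/2)
5. E_x = -35/6  [line 21/2·x + 11/2·y + 75 = 0 ∩ |ED|² = 2465/18]
6. E_y = -5/2  [line 21/2·x + 11/2·y + 75 = 0 ∩ |ED|² = 2465/18]
   → E = (-35/6, -5/2)

A = (-11/2, 5/2)
B = (-11, 13)
E = (-35/6, -5/2)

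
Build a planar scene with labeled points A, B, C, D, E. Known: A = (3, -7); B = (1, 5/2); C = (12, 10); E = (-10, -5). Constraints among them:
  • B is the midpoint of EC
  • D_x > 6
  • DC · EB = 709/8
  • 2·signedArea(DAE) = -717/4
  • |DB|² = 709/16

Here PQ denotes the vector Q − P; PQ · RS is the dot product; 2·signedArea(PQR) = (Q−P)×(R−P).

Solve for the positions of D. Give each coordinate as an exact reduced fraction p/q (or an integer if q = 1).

1. D_x = 13/2  [DC · EB = 709/8 ∩ 2·signedArea(DAE) = -717/4]
2. D_y = 25/4  [DC · EB = 709/8 ∩ 2·signedArea(DAE) = -717/4]
   → D = (13/2, 25/4)

D = (13/2, 25/4)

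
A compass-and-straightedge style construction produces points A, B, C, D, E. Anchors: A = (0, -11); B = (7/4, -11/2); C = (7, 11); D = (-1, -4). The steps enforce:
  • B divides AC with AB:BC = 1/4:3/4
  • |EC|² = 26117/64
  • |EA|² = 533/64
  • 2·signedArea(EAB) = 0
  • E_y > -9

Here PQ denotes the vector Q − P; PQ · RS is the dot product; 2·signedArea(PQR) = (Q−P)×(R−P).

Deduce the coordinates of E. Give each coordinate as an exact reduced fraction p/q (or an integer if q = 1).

1. E_x = 7/8  [line -11/2·x + 7/4·y + 77/4 = 0 ∩ |EA|² = 533/64]
2. E_y = -33/4  [line -11/2·x + 7/4·y + 77/4 = 0 ∩ |EA|² = 533/64]
   → E = (7/8, -33/4)

E = (7/8, -33/4)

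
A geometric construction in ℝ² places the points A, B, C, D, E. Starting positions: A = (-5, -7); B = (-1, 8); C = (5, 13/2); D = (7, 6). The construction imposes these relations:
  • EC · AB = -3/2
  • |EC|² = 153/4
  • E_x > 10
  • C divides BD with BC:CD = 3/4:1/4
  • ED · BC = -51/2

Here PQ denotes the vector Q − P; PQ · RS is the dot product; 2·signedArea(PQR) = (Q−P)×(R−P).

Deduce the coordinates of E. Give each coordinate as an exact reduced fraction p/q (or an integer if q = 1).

E = (11, 5)

1. E_x = 11  [ED · BC = -51/2 ∩ EC · AB = -3/2]
2. E_y = 5  [ED · BC = -51/2 ∩ EC · AB = -3/2]
   → E = (11, 5)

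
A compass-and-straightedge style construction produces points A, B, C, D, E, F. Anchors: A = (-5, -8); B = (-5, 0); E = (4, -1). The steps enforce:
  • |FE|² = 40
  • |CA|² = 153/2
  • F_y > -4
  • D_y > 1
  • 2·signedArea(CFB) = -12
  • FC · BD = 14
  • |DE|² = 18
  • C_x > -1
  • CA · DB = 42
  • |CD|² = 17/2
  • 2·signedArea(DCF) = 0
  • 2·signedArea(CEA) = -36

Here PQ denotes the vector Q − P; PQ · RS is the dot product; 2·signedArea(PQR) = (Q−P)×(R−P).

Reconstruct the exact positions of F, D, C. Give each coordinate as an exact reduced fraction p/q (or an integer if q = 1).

1. C_x = -1/2  [line 7·x + -9·y + -1 = 0 ∩ |CA|² = 153/2]
2. C_y = -1/2  [line 7·x + -9·y + -1 = 0 ∩ |CA|² = 153/2]
   → C = (-1/2, -1/2)
3. F_x = -2  [line 1/2·x + 9/2·y + 29/2 = 0 ∩ |FE|² = 40]
4. F_y = -3  [line 1/2·x + 9/2·y + 29/2 = 0 ∩ |FE|² = 40]
   → F = (-2, -3)
5. D_x = 1  [FC · BD = 14 ∩ 2·signedArea(DCF) = 0]
6. D_y = 2  [FC · BD = 14 ∩ 2·signedArea(DCF) = 0]
   → D = (1, 2)

C = (-1/2, -1/2)
D = (1, 2)
F = (-2, -3)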